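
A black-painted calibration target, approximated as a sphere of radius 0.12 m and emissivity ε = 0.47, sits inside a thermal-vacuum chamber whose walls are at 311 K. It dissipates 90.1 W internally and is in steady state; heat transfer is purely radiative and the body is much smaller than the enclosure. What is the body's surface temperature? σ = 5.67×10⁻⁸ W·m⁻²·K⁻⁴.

T ≈ 409 K

For a small grey body in a large enclosure, net radiated power = εσA(T⁴ − T_w⁴).
Steady state: P = εσA(T⁴ − T_w⁴) with A = 4πr² = 0.1810 m².
T⁴ = P/(εσA) + T_w⁴ = 90.1/(0.47·5.67×10⁻⁸·0.1810) + (311)⁴
    = 1.868×10¹⁰ + 9.355×10⁹ = 2.804×10¹⁰ K⁴.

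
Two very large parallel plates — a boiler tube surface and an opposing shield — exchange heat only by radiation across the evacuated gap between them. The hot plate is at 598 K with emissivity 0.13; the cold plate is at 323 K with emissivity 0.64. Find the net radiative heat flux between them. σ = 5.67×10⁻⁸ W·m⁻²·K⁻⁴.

q ≈ 804 W/m²

For two infinite grey parallel plates, q = σ(T₁⁴ − T₂⁴)/(1/ε₁ + 1/ε₂ − 1).
T₁⁴ − T₂⁴ = 1.279×10¹¹ − 1.088×10¹⁰ = 1.170×10¹¹ K⁴.
1/ε₁ + 1/ε₂ − 1 = 7.692 + 1.562 − 1 = 8.255.
q = 5.67×10⁻⁸ × 1.170×10¹¹ / 8.255.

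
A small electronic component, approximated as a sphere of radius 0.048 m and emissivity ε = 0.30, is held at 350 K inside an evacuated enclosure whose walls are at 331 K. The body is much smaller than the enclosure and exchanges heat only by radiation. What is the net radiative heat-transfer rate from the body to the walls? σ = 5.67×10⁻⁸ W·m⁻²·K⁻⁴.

P_net ≈ 1.48 W

For a small grey body in a large enclosure: P_net = εσA(T_body⁴ − T_wall⁴).
A = 4πr² = 0.02895 m²; T_body⁴ − T_wall⁴ = 1.501×10¹⁰ − 1.200×10¹⁰ = 3.003×10⁹ K⁴.
|P_net| = 0.30·5.67×10⁻⁸·0.02895·3.003×10⁹.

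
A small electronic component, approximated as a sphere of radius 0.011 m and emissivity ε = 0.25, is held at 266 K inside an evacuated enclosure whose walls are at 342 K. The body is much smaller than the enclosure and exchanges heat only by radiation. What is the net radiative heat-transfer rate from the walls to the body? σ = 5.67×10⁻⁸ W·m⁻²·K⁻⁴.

For a small grey body in a large enclosure: P_net = εσA(T_body⁴ − T_wall⁴).
A = 4πr² = 0.001521 m²; T_body⁴ − T_wall⁴ = 5.006×10⁹ − 1.368×10¹⁰ = -8.674×10⁹ K⁴.
|P_net| = 0.25·5.67×10⁻⁸·0.001521·8.674×10⁹.

P_net ≈ 0.187 W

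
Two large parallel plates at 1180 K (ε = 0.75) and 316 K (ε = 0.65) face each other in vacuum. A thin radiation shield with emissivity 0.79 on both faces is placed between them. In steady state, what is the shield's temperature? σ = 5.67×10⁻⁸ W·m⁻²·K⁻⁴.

T_s ≈ 1010 K

In steady state the net flux on the hot side equals that on the cold side.
σ(T₁⁴−T_s⁴)/D₁ = σ(T_s⁴−T₂⁴)/D₂, with D₁ = 1/ε₁+1/ε_s−1 = 1.599, D₂ = 1/ε_s+1/ε₂−1 = 1.804.
Solve for T_s⁴: T_s⁴ = (D₂·T₁⁴ + D₁·T₂⁴)/(D₁+D₂) = 1.032×10¹² K⁴.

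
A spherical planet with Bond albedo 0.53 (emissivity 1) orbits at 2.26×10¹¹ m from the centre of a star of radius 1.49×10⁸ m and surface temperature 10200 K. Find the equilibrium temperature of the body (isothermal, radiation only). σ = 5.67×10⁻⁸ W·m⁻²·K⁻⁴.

The star's surface emits σT_*⁴; at distance d the flux is S = σT_*⁴(R_*/d)².
S = 5.67×10⁻⁸·(10200)⁴·(1.49×10⁸/2.26×10¹¹)² = 266.8 W/m².
For an isothermal sphere T⁴ = (1−a)S/(4σ) = 5.528×10⁸ K⁴.

T ≈ 153 K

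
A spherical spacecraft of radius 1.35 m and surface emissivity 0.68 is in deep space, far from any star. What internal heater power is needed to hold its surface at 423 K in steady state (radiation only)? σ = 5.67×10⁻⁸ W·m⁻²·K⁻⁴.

P ≈ 28300 W

P = εσ·4πr²·T⁴.
4πr² = 22.90 m²; T⁴ = 3.202×10¹⁰ K⁴.
P = 0.68·5.67×10⁻⁸·22.90·3.202×10¹⁰.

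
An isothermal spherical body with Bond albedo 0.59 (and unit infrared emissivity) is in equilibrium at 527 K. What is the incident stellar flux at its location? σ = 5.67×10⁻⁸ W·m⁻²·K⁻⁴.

(1−a)S·πr² = σ·4πr²·T⁴ ⇒ S = 4σT⁴/(1−a).
S = 4·5.67×10⁻⁸·7.713×10¹⁰/0.410.

S ≈ 42700 W/m²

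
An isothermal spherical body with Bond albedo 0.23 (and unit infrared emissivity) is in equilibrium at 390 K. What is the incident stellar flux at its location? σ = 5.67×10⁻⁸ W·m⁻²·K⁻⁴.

S ≈ 6810 W/m²

(1−a)S·πr² = σ·4πr²·T⁴ ⇒ S = 4σT⁴/(1−a).
S = 4·5.67×10⁻⁸·2.313×10¹⁰/0.770.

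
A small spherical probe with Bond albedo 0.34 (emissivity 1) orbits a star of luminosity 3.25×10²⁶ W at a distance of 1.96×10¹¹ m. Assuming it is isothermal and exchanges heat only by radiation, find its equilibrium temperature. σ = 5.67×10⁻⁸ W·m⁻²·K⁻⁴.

First find the stellar flux at distance d: S = L/(4πd²) = 3.25×10²⁶/(4π·(1.96×10¹¹)²) = 673.2 W/m².
For an isothermal sphere, absorbed (1−a)S·πr² = emitted σ·4πr²·T⁴, so T⁴ = (1−a)S/(4σ).
T⁴ = 0.660·673.2/(4·5.67×10⁻⁸) = 1.959×10⁹ K⁴.

T ≈ 210 K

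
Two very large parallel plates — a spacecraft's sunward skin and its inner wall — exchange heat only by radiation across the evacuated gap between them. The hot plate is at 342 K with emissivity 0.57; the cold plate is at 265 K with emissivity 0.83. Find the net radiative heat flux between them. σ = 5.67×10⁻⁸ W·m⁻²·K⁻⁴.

q ≈ 253 W/m²

For two infinite grey parallel plates, q = σ(T₁⁴ − T₂⁴)/(1/ε₁ + 1/ε₂ − 1).
T₁⁴ − T₂⁴ = 1.368×10¹⁰ − 4.932×10⁹ = 8.749×10⁹ K⁴.
1/ε₁ + 1/ε₂ − 1 = 1.754 + 1.205 − 1 = 1.959.
q = 5.67×10⁻⁸ × 8.749×10⁹ / 1.959.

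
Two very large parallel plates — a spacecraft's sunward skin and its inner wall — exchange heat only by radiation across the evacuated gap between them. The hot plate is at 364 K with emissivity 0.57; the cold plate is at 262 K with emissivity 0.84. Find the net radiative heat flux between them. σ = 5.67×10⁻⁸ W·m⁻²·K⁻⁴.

q ≈ 374 W/m²

For two infinite grey parallel plates, q = σ(T₁⁴ − T₂⁴)/(1/ε₁ + 1/ε₂ − 1).
T₁⁴ − T₂⁴ = 1.756×10¹⁰ − 4.712×10⁹ = 1.284×10¹⁰ K⁴.
1/ε₁ + 1/ε₂ − 1 = 1.754 + 1.190 − 1 = 1.945.
q = 5.67×10⁻⁸ × 1.284×10¹⁰ / 1.945.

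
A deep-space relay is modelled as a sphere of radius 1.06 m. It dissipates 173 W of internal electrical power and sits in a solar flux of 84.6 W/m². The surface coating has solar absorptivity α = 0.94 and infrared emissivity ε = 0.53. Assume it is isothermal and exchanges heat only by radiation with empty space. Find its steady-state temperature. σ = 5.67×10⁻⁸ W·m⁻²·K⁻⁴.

T ≈ 181 K

At steady state, absorbed solar power + internal power = radiated power.
Absorbed: α·S·A_cross = 0.94·84.6·3.530 = 280.7 W (cross-section πr²).
Total input = 280.7 + 173 = 453.7 W.
Radiated: εσ·A_surf·T⁴ with A_surf = 4πr² = 14.12 m².
T⁴ = 453.7/(0.53·5.67×10⁻⁸·14.12) = 1.069×10⁹ K⁴.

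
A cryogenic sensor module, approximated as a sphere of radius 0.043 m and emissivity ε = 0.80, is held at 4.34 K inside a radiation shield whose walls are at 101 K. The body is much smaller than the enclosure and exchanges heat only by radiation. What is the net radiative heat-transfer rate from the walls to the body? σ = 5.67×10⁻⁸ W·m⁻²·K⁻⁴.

For a small grey body in a large enclosure: P_net = εσA(T_body⁴ − T_wall⁴).
A = 4πr² = 0.02324 m²; T_body⁴ − T_wall⁴ = 354.8 − 1.041×10⁸ = -1.041×10⁸ K⁴.
|P_net| = 0.80·5.67×10⁻⁸·0.02324·1.041×10⁸.

P_net ≈ 0.110 W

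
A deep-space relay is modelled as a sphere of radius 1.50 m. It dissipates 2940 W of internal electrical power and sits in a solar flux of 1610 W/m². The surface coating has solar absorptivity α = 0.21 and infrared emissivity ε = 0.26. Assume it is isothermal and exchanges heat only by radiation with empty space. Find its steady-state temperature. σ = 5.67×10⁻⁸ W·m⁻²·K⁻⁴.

At steady state, absorbed solar power + internal power = radiated power.
Absorbed: α·S·A_cross = 0.21·1610·7.069 = 2390 W (cross-section πr²).
Total input = 2390 + 2940 = 5330 W.
Radiated: εσ·A_surf·T⁴ with A_surf = 4πr² = 28.27 m².
T⁴ = 5330/(0.26·5.67×10⁻⁸·28.27) = 1.279×10¹⁰ K⁴.

T ≈ 336 K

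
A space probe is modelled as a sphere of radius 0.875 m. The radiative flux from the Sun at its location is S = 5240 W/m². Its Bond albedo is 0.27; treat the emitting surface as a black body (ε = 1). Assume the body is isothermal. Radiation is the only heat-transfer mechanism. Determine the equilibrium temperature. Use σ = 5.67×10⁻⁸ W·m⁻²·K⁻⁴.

At equilibrium, absorbed power = emitted power.
Absorbing cross-section = πr² = 2.405 m²; emitting surface = 4πr² = 9.621 m² (ratio 4).
(1−a)S·A_cross = εσ·A_surf·T⁴  ⇒  T⁴ = (1−a)S/(4σ).
T⁴ = 0.730·5240/(4·5.67×10⁻⁸) = 1.687×10¹⁰ K⁴.
T = (1.687×10¹⁰)^(1/4).

T ≈ 360 K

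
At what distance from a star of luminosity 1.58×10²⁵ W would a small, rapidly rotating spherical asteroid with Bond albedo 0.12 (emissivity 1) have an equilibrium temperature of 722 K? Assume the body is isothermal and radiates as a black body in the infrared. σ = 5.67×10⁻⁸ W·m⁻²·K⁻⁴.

d ≈ 4.24×10⁹ m

For an isothermal black-emitting sphere, (1−a)S·πr² = σ·4πr²·T⁴ ⇒ S = 4σT⁴/(1−a).
S = 4·5.67×10⁻⁸·(722)⁴/0.880 = 70030 W/m².
Flux falls as S = L/(4πd²), so d = √(L/(4πS)) = √(1.58×10²⁵/(4π·70030)).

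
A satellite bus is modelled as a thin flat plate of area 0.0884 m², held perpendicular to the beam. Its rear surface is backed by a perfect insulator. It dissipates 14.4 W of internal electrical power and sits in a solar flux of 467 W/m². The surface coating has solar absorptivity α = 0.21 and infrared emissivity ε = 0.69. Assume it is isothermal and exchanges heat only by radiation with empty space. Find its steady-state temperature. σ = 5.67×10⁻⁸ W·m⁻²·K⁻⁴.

T ≈ 286 K

At steady state, absorbed solar power + internal power = radiated power.
Absorbed: α·S·A_cross = 0.21·467·0.08840 = 8.669 W (cross-section A).
Total input = 8.669 + 14.4 = 23.07 W.
Radiated: εσ·A_surf·T⁴ with A_surf = A = 0.08840 m².
T⁴ = 23.07/(0.69·5.67×10⁻⁸·0.08840) = 6.670×10⁹ K⁴.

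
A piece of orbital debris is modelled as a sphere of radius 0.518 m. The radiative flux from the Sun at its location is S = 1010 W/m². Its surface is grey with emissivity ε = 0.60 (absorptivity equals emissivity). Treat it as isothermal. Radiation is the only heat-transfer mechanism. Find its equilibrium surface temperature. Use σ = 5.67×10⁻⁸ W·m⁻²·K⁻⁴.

At equilibrium, absorbed power = emitted power.
Absorbing cross-section = πr² = 0.8430 m²; emitting surface = 4πr² = 3.372 m² (ratio 4).
εS·A_cross = εσ·A_surf·T⁴  ⇒  T⁴ = S/(4σ)   (ε cancels).
T⁴ = 1010/(4·5.67×10⁻⁸) = 4.453×10⁹ K⁴.
T = (4.453×10⁹)^(1/4).

T ≈ 258 K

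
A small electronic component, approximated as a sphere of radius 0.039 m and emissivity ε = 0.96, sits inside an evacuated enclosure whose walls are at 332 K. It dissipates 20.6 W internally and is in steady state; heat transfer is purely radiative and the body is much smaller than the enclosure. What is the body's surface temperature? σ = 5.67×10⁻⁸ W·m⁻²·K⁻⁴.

T ≈ 423 K

For a small grey body in a large enclosure, net radiated power = εσA(T⁴ − T_w⁴).
Steady state: P = εσA(T⁴ − T_w⁴) with A = 4πr² = 0.01911 m².
T⁴ = P/(εσA) + T_w⁴ = 20.6/(0.96·5.67×10⁻⁸·0.01911) + (332)⁴
    = 1.980×10¹⁰ + 1.215×10¹⁰ = 3.195×10¹⁰ K⁴.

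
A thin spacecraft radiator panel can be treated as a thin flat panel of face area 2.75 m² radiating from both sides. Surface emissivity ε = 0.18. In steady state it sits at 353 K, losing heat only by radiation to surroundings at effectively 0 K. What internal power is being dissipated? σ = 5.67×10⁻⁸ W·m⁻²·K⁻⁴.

Steady state: P = εσA T⁴.
A = 2·2.75 = 5.500 m²; T⁴ = (353)⁴ = 1.553×10¹⁰ K⁴.
P = 0.18 × 5.67×10⁻⁸ × 5.500 × 1.553×10¹⁰.

P ≈ 872 W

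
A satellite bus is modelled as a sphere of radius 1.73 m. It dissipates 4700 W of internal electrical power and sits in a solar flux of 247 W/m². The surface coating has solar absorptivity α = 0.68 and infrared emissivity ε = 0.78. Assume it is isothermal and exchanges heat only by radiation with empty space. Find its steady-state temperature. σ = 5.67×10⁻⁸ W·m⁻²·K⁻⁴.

T ≈ 248 K

At steady state, absorbed solar power + internal power = radiated power.
Absorbed: α·S·A_cross = 0.68·247·9.402 = 1579 W (cross-section πr²).
Total input = 1579 + 4700 = 6279 W.
Radiated: εσ·A_surf·T⁴ with A_surf = 4πr² = 37.61 m².
T⁴ = 6279/(0.78·5.67×10⁻⁸·37.61) = 3.775×10⁹ K⁴.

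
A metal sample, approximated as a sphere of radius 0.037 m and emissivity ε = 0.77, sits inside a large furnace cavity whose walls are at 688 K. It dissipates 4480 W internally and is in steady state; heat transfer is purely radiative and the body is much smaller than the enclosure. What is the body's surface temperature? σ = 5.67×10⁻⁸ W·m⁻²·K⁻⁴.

For a small grey body in a large enclosure, net radiated power = εσA(T⁴ − T_w⁴).
Steady state: P = εσA(T⁴ − T_w⁴) with A = 4πr² = 0.01720 m².
T⁴ = P/(εσA) + T_w⁴ = 4480/(0.77·5.67×10⁻⁸·0.01720) + (688)⁴
    = 5.965×10¹² + 2.241×10¹¹ = 6.189×10¹² K⁴.

T ≈ 1580 K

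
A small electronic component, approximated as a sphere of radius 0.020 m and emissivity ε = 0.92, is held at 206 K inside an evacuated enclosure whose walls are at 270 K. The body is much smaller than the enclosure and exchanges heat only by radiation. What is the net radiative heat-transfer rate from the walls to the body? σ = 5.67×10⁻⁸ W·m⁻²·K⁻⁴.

For a small grey body in a large enclosure: P_net = εσA(T_body⁴ − T_wall⁴).
A = 4πr² = 0.005027 m²; T_body⁴ − T_wall⁴ = 1.801×10⁹ − 5.314×10⁹ = -3.514×10⁹ K⁴.
|P_net| = 0.92·5.67×10⁻⁸·0.005027·3.514×10⁹.

P_net ≈ 0.921 W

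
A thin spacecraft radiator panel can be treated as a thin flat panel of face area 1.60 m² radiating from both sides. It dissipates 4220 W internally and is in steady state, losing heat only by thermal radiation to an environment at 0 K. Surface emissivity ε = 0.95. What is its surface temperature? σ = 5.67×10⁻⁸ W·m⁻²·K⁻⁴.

Steady state: internal power = radiated power, P = εσA T⁴.
Radiating area A = 2·1.60 = 3.200 m².
T⁴ = P/(εσA) = 4220/(0.95·5.67×10⁻⁸·3.200) = 2.448×10¹⁰ K⁴.
T = (2.448×10¹⁰)^(1/4).

T ≈ 396 K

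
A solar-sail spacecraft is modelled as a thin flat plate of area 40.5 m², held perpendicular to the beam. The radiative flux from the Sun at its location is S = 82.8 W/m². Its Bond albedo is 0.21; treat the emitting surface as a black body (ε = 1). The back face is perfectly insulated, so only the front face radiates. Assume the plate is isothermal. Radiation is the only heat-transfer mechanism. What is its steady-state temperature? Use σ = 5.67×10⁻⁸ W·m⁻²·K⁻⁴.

T ≈ 184 K

At equilibrium, absorbed power = emitted power.
Absorbing cross-section = A = 40.50 m²; emitting surface = A = 40.50 m² (ratio 1).
(1−a)S·A_cross = εσ·A_surf·T⁴  ⇒  T⁴ = (1−a)S/(1σ).
T⁴ = 0.790·82.8/(1·5.67×10⁻⁸) = 1.154×10⁹ K⁴.
T = (1.154×10⁹)^(1/4).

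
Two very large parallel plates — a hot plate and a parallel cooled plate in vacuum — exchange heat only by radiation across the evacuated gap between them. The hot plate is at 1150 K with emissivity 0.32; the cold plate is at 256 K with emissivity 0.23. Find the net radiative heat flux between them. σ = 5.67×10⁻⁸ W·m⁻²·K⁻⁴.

For two infinite grey parallel plates, q = σ(T₁⁴ − T₂⁴)/(1/ε₁ + 1/ε₂ − 1).
T₁⁴ − T₂⁴ = 1.749×10¹² − 4.295×10⁹ = 1.745×10¹² K⁴.
1/ε₁ + 1/ε₂ − 1 = 3.125 + 4.348 − 1 = 6.473.
q = 5.67×10⁻⁸ × 1.745×10¹² / 6.473.

q ≈ 15300 W/m²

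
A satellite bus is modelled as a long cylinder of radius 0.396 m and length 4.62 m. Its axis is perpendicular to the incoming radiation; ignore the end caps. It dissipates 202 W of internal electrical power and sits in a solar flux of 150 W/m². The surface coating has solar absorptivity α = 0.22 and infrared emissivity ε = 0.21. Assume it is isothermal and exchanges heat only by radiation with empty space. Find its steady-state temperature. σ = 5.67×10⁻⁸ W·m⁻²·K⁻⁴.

T ≈ 220 K

At steady state, absorbed solar power + internal power = radiated power.
Absorbed: α·S·A_cross = 0.22·150·3.659 = 120.7 W (cross-section 2rL).
Total input = 120.7 + 202 = 322.7 W.
Radiated: εσ·A_surf·T⁴ with A_surf = 2πrL = 11.50 m².
T⁴ = 322.7/(0.21·5.67×10⁻⁸·11.50) = 2.358×10⁹ K⁴.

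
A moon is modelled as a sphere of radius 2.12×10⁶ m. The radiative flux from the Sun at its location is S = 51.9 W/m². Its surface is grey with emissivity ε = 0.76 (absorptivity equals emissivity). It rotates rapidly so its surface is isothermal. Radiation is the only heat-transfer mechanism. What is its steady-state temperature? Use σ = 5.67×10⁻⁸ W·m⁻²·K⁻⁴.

T ≈ 123 K

At equilibrium, absorbed power = emitted power.
Absorbing cross-section = πr² = 1.412×10¹³ m²; emitting surface = 4πr² = 5.648×10¹³ m² (ratio 4).
εS·A_cross = εσ·A_surf·T⁴  ⇒  T⁴ = S/(4σ)   (ε cancels).
T⁴ = 51.9/(4·5.67×10⁻⁸) = 2.288×10⁸ K⁴.
T = (2.288×10⁸)^(1/4).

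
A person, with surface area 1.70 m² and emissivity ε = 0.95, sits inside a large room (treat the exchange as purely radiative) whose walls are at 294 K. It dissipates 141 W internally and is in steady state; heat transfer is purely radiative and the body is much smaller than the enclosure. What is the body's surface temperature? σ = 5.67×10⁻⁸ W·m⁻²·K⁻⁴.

For a small grey body in a large enclosure, net radiated power = εσA(T⁴ − T_w⁴).
Steady state: P = εσA(T⁴ − T_w⁴) with A = 1.70 m².
T⁴ = P/(εσA) + T_w⁴ = 141/(0.95·5.67×10⁻⁸·1.700) + (294)⁴
    = 1.540×10⁹ + 7.471×10⁹ = 9.011×10⁹ K⁴.

T ≈ 308 K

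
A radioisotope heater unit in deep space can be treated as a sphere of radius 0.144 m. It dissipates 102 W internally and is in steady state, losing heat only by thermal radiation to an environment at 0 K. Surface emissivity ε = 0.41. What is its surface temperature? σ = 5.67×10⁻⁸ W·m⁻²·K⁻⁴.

T ≈ 360 K

Steady state: internal power = radiated power, P = εσA T⁴.
Radiating area A = 4πr² = 0.2606 m².
T⁴ = P/(εσA) = 102/(0.41·5.67×10⁻⁸·0.2606) = 1.684×10¹⁰ K⁴.
T = (1.684×10¹⁰)^(1/4).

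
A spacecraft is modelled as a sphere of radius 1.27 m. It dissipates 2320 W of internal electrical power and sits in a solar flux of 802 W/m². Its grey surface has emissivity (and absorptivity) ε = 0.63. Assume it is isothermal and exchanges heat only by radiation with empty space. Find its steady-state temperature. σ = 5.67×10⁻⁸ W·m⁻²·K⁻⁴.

At steady state, absorbed solar power + internal power = radiated power.
Absorbed: α·S·A_cross = 0.63·802·5.067 = 2560 W (cross-section πr²).
Total input = 2560 + 2320 = 4880 W.
Radiated: εσ·A_surf·T⁴ with A_surf = 4πr² = 20.27 m².
T⁴ = 4880/(0.63·5.67×10⁻⁸·20.27) = 6.741×10⁹ K⁴.

T ≈ 287 K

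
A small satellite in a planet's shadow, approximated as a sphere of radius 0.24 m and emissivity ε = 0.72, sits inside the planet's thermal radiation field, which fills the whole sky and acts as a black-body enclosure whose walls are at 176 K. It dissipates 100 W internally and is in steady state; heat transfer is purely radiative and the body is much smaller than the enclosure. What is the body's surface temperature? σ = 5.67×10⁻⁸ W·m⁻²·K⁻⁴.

For a small grey body in a large enclosure, net radiated power = εσA(T⁴ − T_w⁴).
Steady state: P = εσA(T⁴ − T_w⁴) with A = 4πr² = 0.7238 m².
T⁴ = P/(εσA) + T_w⁴ = 100/(0.72·5.67×10⁻⁸·0.7238) + (176)⁴
    = 3.384×10⁹ + 9.595×10⁸ = 4.344×10⁹ K⁴.

T ≈ 257 K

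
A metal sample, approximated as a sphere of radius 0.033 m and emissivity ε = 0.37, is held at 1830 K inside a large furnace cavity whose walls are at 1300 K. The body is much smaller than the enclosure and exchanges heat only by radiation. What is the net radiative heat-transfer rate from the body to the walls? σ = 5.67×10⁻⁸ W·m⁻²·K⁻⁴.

For a small grey body in a large enclosure: P_net = εσA(T_body⁴ − T_wall⁴).
A = 4πr² = 0.01368 m²; T_body⁴ − T_wall⁴ = 1.122×10¹³ − 2.856×10¹² = 8.359×10¹² K⁴.
|P_net| = 0.37·5.67×10⁻⁸·0.01368·8.359×10¹².

P_net ≈ 2400 W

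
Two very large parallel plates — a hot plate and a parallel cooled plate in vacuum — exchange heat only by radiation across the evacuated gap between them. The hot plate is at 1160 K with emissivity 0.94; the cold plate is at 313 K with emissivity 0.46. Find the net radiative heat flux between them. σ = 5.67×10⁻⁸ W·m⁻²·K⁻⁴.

For two infinite grey parallel plates, q = σ(T₁⁴ − T₂⁴)/(1/ε₁ + 1/ε₂ − 1).
T₁⁴ − T₂⁴ = 1.811×10¹² − 9.598×10⁹ = 1.801×10¹² K⁴.
1/ε₁ + 1/ε₂ − 1 = 1.064 + 2.174 − 1 = 2.238.
q = 5.67×10⁻⁸ × 1.801×10¹² / 2.238.

q ≈ 45600 W/m²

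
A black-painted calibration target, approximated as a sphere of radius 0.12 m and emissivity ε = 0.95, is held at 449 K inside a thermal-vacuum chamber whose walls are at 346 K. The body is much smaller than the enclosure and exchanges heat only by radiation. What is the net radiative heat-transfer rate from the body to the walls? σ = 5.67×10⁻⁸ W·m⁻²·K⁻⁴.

For a small grey body in a large enclosure: P_net = εσA(T_body⁴ − T_wall⁴).
A = 4πr² = 0.1810 m²; T_body⁴ − T_wall⁴ = 4.064×10¹⁰ − 1.433×10¹⁰ = 2.631×10¹⁰ K⁴.
|P_net| = 0.95·5.67×10⁻⁸·0.1810·2.631×10¹⁰.

P_net ≈ 256 W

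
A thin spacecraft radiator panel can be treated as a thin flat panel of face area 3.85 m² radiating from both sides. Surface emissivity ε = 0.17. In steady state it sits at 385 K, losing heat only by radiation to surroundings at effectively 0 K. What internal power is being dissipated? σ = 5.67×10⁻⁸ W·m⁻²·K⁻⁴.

P ≈ 1630 W

Steady state: P = εσA T⁴.
A = 2·3.85 = 7.700 m²; T⁴ = (385)⁴ = 2.197×10¹⁰ K⁴.
P = 0.17 × 5.67×10⁻⁸ × 7.700 × 2.197×10¹⁰.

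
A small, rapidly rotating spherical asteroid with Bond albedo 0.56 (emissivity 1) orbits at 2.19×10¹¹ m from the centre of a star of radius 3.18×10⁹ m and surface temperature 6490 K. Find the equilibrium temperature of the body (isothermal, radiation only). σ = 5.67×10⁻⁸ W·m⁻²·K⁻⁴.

The star's surface emits σT_*⁴; at distance d the flux is S = σT_*⁴(R_*/d)².
S = 5.67×10⁻⁸·(6490)⁴·(3.18×10⁹/2.19×10¹¹)² = 21210 W/m².
For an isothermal sphere T⁴ = (1−a)S/(4σ) = 4.115×10¹⁰ K⁴.

T ≈ 450 K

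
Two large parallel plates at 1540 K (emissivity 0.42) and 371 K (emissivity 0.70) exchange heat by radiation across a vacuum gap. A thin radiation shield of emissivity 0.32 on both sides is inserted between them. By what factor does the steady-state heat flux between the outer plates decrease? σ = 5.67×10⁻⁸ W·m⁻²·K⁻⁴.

Without shield: q₀ = σΔ(T⁴)/(1/ε₁+1/ε₂−1) with denominator 2.810.
With shield the two gaps are in series; the resistances add: (1/ε₁+1/ε_s−1)+(1/ε_s+1/ε₂−1) = 4.506+3.554 = 8.060.
Heat-flux ratio q₀/q = 8.060/2.810.

factor ≈ 2.87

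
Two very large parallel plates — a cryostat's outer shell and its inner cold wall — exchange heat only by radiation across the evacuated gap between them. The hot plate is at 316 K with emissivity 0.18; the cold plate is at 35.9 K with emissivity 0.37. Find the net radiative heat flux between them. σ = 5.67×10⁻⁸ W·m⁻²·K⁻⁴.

For two infinite grey parallel plates, q = σ(T₁⁴ − T₂⁴)/(1/ε₁ + 1/ε₂ − 1).
T₁⁴ − T₂⁴ = 9.971×10⁹ − 1.661×10⁶ = 9.970×10⁹ K⁴.
1/ε₁ + 1/ε₂ − 1 = 5.556 + 2.703 − 1 = 7.258.
q = 5.67×10⁻⁸ × 9.970×10⁹ / 7.258.

q ≈ 77.9 W/m²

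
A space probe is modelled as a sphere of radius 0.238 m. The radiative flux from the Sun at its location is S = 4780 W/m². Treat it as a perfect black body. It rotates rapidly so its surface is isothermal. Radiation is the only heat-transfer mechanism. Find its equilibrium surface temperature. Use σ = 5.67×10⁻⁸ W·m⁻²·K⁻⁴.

At equilibrium, absorbed power = emitted power.
Absorbing cross-section = πr² = 0.1780 m²; emitting surface = 4πr² = 0.7118 m² (ratio 4).
S·A_cross = εσ·A_surf·T⁴  ⇒  T⁴ = S/(4σ).
T⁴ = 1.00·4780/(4·5.67×10⁻⁸) = 2.108×10¹⁰ K⁴.
T = (2.108×10¹⁰)^(1/4).

T ≈ 381 K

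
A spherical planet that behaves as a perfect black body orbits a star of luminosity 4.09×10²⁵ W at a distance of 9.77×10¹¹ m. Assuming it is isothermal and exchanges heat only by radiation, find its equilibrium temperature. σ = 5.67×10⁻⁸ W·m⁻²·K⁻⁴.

T ≈ 62.3 K

First find the stellar flux at distance d: S = L/(4πd²) = 4.09×10²⁵/(4π·(9.77×10¹¹)²) = 3.410 W/m².
For an isothermal sphere, absorbed (1−a)S·πr² = emitted σ·4πr²·T⁴, so T⁴ = (1−a)S/(4σ).
T⁴ = 1.00·3.410/(4·5.67×10⁻⁸) = 1.503×10⁷ K⁴.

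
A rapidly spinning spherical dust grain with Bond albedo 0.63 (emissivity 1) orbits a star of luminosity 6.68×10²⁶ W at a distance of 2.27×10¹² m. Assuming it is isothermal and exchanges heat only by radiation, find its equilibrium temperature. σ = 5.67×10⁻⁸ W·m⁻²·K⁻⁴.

First find the stellar flux at distance d: S = L/(4πd²) = 6.68×10²⁶/(4π·(2.27×10¹²)²) = 10.32 W/m².
For an isothermal sphere, absorbed (1−a)S·πr² = emitted σ·4πr²·T⁴, so T⁴ = (1−a)S/(4σ).
T⁴ = 0.370·10.32/(4·5.67×10⁻⁸) = 1.683×10⁷ K⁴.

T ≈ 64.0 K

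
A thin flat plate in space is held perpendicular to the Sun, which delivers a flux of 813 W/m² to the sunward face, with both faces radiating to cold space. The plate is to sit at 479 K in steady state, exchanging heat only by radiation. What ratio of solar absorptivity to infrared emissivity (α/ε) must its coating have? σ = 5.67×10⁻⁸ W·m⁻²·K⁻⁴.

α/ε ≈ 7.34

Balance: αS·A = εσ·2A·T⁴ ⇒ α/ε = 2σT⁴/S.
α/ε = 2·5.67×10⁻⁸·(479)⁴/813 = 2·5.67×10⁻⁸·5.264×10¹⁰/813.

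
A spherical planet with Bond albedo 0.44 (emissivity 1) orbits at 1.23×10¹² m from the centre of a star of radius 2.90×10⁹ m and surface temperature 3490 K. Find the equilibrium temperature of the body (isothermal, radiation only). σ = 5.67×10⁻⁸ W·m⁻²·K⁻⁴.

The star's surface emits σT_*⁴; at distance d the flux is S = σT_*⁴(R_*/d)².
S = 5.67×10⁻⁸·(3490)⁴·(2.90×10⁹/1.23×10¹²)² = 46.76 W/m².
For an isothermal sphere T⁴ = (1−a)S/(4σ) = 1.155×10⁸ K⁴.

T ≈ 104 K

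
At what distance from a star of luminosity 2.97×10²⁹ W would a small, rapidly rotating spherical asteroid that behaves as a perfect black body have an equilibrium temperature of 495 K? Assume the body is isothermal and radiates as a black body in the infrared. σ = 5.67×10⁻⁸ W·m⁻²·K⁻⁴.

d ≈ 1.32×10¹² m

For an isothermal black-emitting sphere, (1−a)S·πr² = σ·4πr²·T⁴ ⇒ S = 4σT⁴/(1−a).
S = 4·5.67×10⁻⁸·(495)⁴/1.00 = 13620 W/m².
Flux falls as S = L/(4πd²), so d = √(L/(4πS)) = √(2.97×10²⁹/(4π·13620)).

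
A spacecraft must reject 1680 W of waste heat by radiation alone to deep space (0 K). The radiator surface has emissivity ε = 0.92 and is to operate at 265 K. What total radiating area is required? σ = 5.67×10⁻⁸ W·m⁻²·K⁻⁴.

P = εσA T⁴ ⇒ A = P/(εσT⁴).
T⁴ = 4.932×10⁹ K⁴.
A = 1680/(0.92 × 5.67×10⁻⁸ × 4.932×10⁹).

A ≈ 6.53 m²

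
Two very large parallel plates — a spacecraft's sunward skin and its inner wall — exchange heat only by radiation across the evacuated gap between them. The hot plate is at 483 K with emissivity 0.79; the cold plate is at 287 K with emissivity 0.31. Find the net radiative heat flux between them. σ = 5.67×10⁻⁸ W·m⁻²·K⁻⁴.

For two infinite grey parallel plates, q = σ(T₁⁴ − T₂⁴)/(1/ε₁ + 1/ε₂ − 1).
T₁⁴ − T₂⁴ = 5.442×10¹⁰ − 6.785×10⁹ = 4.764×10¹⁰ K⁴.
1/ε₁ + 1/ε₂ − 1 = 1.266 + 3.226 − 1 = 3.492.
q = 5.67×10⁻⁸ × 4.764×10¹⁰ / 3.492.

q ≈ 774 W/m²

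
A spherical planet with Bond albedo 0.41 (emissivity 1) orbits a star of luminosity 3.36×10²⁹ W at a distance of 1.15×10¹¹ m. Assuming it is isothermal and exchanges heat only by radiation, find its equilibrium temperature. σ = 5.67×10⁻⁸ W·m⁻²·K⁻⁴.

T ≈ 1510 K

First find the stellar flux at distance d: S = L/(4πd²) = 3.36×10²⁹/(4π·(1.15×10¹¹)²) = 2.022×10⁶ W/m².
For an isothermal sphere, absorbed (1−a)S·πr² = emitted σ·4πr²·T⁴, so T⁴ = (1−a)S/(4σ).
T⁴ = 0.590·2.022×10⁶/(4·5.67×10⁻⁸) = 5.259×10¹² K⁴.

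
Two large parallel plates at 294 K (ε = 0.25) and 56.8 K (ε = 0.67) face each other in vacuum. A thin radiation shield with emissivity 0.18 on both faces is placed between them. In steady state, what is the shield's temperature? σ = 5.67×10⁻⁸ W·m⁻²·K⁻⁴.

In steady state the net flux on the hot side equals that on the cold side.
σ(T₁⁴−T_s⁴)/D₁ = σ(T_s⁴−T₂⁴)/D₂, with D₁ = 1/ε₁+1/ε_s−1 = 8.556, D₂ = 1/ε_s+1/ε₂−1 = 6.048.
Solve for T_s⁴: T_s⁴ = (D₂·T₁⁴ + D₁·T₂⁴)/(D₁+D₂) = 3.100×10⁹ K⁴.

T_s ≈ 236 K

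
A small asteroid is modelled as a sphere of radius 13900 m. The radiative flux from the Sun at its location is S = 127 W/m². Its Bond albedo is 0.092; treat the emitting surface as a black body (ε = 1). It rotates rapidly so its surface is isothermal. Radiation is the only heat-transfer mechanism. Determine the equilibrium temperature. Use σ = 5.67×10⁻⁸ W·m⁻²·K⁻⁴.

At equilibrium, absorbed power = emitted power.
Absorbing cross-section = πr² = 6.070×10⁸ m²; emitting surface = 4πr² = 2.428×10⁹ m² (ratio 4).
(1−a)S·A_cross = εσ·A_surf·T⁴  ⇒  T⁴ = (1−a)S/(4σ).
T⁴ = 0.908·127/(4·5.67×10⁻⁸) = 5.084×10⁸ K⁴.
T = (5.084×10⁸)^(1/4).

T ≈ 150 K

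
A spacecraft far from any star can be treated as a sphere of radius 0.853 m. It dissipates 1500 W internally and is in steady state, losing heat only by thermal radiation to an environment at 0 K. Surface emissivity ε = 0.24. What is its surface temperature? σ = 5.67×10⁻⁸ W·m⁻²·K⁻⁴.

Steady state: internal power = radiated power, P = εσA T⁴.
Radiating area A = 4πr² = 9.143 m².
T⁴ = P/(εσA) = 1500/(0.24·5.67×10⁻⁸·9.143) = 1.206×10¹⁰ K⁴.
T = (1.206×10¹⁰)^(1/4).

T ≈ 331 K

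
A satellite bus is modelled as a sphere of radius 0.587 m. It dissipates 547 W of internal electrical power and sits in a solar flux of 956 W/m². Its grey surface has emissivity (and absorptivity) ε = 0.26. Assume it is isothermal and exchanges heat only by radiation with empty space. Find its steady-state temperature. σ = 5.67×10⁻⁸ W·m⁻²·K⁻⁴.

T ≈ 336 K

At steady state, absorbed solar power + internal power = radiated power.
Absorbed: α·S·A_cross = 0.26·956·1.082 = 269.1 W (cross-section πr²).
Total input = 269.1 + 547 = 816.1 W.
Radiated: εσ·A_surf·T⁴ with A_surf = 4πr² = 4.330 m².
T⁴ = 816.1/(0.26·5.67×10⁻⁸·4.330) = 1.278×10¹⁰ K⁴.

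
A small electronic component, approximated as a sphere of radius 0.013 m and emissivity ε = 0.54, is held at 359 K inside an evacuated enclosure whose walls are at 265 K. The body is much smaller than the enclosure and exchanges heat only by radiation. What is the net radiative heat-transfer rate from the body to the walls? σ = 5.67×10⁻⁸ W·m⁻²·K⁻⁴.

For a small grey body in a large enclosure: P_net = εσA(T_body⁴ − T_wall⁴).
A = 4πr² = 0.002124 m²; T_body⁴ − T_wall⁴ = 1.661×10¹⁰ − 4.932×10⁹ = 1.168×10¹⁰ K⁴.
|P_net| = 0.54·5.67×10⁻⁸·0.002124·1.168×10¹⁰.

P_net ≈ 0.759 W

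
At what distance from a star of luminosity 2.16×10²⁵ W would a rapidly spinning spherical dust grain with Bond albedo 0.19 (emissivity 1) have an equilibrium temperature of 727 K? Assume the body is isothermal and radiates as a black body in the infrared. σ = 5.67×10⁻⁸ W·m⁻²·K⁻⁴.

For an isothermal black-emitting sphere, (1−a)S·πr² = σ·4πr²·T⁴ ⇒ S = 4σT⁴/(1−a).
S = 4·5.67×10⁻⁸·(727)⁴/0.810 = 78220 W/m².
Flux falls as S = L/(4πd²), so d = √(L/(4πS)) = √(2.16×10²⁵/(4π·78220)).

d ≈ 4.69×10⁹ m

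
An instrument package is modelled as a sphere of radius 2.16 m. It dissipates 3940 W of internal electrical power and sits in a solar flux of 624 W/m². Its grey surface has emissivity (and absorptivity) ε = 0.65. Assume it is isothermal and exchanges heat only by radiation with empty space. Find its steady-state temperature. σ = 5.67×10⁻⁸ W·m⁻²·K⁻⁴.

At steady state, absorbed solar power + internal power = radiated power.
Absorbed: α·S·A_cross = 0.65·624·14.66 = 5945 W (cross-section πr²).
Total input = 5945 + 3940 = 9885 W.
Radiated: εσ·A_surf·T⁴ with A_surf = 4πr² = 58.63 m².
T⁴ = 9885/(0.65·5.67×10⁻⁸·58.63) = 4.575×10⁹ K⁴.

T ≈ 260 K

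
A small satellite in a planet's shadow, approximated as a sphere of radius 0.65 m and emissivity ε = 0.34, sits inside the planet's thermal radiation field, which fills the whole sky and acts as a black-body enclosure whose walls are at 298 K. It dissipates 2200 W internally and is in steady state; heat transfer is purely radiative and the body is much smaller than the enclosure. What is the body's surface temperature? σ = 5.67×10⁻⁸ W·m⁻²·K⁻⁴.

T ≈ 414 K

For a small grey body in a large enclosure, net radiated power = εσA(T⁴ − T_w⁴).
Steady state: P = εσA(T⁴ − T_w⁴) with A = 4πr² = 5.309 m².
T⁴ = P/(εσA) + T_w⁴ = 2200/(0.34·5.67×10⁻⁸·5.309) + (298)⁴
    = 2.149×10¹⁰ + 7.886×10⁹ = 2.938×10¹⁰ K⁴.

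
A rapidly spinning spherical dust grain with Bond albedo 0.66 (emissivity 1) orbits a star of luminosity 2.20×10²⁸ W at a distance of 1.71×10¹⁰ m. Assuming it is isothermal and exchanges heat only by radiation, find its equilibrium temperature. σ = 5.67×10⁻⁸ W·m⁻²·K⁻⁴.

First find the stellar flux at distance d: S = L/(4πd²) = 2.20×10²⁸/(4π·(1.71×10¹⁰)²) = 5.987×10⁶ W/m².
For an isothermal sphere, absorbed (1−a)S·πr² = emitted σ·4πr²·T⁴, so T⁴ = (1−a)S/(4σ).
T⁴ = 0.340·5.987×10⁶/(4·5.67×10⁻⁸) = 8.975×10¹² K⁴.

T ≈ 1730 K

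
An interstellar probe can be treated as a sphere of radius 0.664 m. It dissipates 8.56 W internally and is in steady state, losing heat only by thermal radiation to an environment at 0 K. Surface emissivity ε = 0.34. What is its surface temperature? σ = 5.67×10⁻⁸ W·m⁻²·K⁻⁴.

Steady state: internal power = radiated power, P = εσA T⁴.
Radiating area A = 4πr² = 5.540 m².
T⁴ = P/(εσA) = 8.56/(0.34·5.67×10⁻⁸·5.540) = 8.014×10⁷ K⁴.
T = (8.014×10⁷)^(1/4).

T ≈ 94.6 K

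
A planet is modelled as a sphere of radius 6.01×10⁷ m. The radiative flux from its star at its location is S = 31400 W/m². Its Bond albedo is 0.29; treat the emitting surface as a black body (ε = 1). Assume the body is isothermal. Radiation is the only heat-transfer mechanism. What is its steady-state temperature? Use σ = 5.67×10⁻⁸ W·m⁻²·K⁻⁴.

At equilibrium, absorbed power = emitted power.
Absorbing cross-section = πr² = 1.135×10¹⁶ m²; emitting surface = 4πr² = 4.539×10¹⁶ m² (ratio 4).
(1−a)S·A_cross = εσ·A_surf·T⁴  ⇒  T⁴ = (1−a)S/(4σ).
T⁴ = 0.710·31400/(4·5.67×10⁻⁸) = 9.830×10¹⁰ K⁴.
T = (9.830×10¹⁰)^(1/4).

T ≈ 560 K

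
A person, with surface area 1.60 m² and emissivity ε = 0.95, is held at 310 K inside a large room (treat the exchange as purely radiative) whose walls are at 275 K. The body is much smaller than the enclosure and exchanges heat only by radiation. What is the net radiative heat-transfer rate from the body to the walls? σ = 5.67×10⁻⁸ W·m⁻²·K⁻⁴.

For a small grey body in a large enclosure: P_net = εσA(T_body⁴ − T_wall⁴).
A = 1.60 m²; T_body⁴ − T_wall⁴ = 9.235×10⁹ − 5.719×10⁹ = 3.516×10⁹ K⁴.
|P_net| = 0.95·5.67×10⁻⁸·1.600·3.516×10⁹.

P_net ≈ 303 W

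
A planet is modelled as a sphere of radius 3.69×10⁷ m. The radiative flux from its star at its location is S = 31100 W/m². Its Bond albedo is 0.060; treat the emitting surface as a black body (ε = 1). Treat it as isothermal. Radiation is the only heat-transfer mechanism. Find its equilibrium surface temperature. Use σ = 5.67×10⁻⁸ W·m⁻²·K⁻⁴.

At equilibrium, absorbed power = emitted power.
Absorbing cross-section = πr² = 4.278×10¹⁵ m²; emitting surface = 4πr² = 1.711×10¹⁶ m² (ratio 4).
(1−a)S·A_cross = εσ·A_surf·T⁴  ⇒  T⁴ = (1−a)S/(4σ).
T⁴ = 0.940·31100/(4·5.67×10⁻⁸) = 1.289×10¹¹ K⁴.
T = (1.289×10¹¹)^(1/4).

T ≈ 599 K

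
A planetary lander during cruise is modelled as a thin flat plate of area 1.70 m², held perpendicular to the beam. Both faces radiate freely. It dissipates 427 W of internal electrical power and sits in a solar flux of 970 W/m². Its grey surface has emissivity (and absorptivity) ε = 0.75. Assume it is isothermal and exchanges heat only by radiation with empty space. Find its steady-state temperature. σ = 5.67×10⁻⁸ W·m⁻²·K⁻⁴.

T ≈ 328 K

At steady state, absorbed solar power + internal power = radiated power.
Absorbed: α·S·A_cross = 0.75·970·1.700 = 1237 W (cross-section A).
Total input = 1237 + 427 = 1664 W.
Radiated: εσ·A_surf·T⁴ with A_surf = 2A = 3.400 m².
T⁴ = 1664/(0.75·5.67×10⁻⁸·3.400) = 1.151×10¹⁰ K⁴.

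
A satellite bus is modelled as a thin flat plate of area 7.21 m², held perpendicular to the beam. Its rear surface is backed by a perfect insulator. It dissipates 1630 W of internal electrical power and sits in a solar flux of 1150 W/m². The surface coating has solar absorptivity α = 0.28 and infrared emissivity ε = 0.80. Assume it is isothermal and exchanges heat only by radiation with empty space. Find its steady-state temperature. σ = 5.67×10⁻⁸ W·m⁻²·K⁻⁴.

At steady state, absorbed solar power + internal power = radiated power.
Absorbed: α·S·A_cross = 0.28·1150·7.210 = 2322 W (cross-section A).
Total input = 2322 + 1630 = 3952 W.
Radiated: εσ·A_surf·T⁴ with A_surf = A = 7.210 m².
T⁴ = 3952/(0.80·5.67×10⁻⁸·7.210) = 1.208×10¹⁰ K⁴.

T ≈ 332 K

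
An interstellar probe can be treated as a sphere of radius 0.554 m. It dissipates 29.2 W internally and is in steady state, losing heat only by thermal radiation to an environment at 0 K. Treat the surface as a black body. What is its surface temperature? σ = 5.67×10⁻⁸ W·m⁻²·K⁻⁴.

Steady state: internal power = radiated power, P = εσA T⁴.
Radiating area A = 4πr² = 3.857 m².
T⁴ = P/(εσA) = 29.2/(1.0·5.67×10⁻⁸·3.857) = 1.335×10⁸ K⁴.
T = (1.335×10⁸)^(1/4).

T ≈ 107 K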